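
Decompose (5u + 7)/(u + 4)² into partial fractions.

(5u + 7) = α(u + 4) + β. At u = -4: β = 5·(-4) + 7 = -13. Coeff of u: α = 5
Result: 5/(u + 4) - 13/(u + 4)²


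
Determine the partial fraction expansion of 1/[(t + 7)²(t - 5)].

Cover-up at t=5: R = 1/(5 + 7)² = 1/144. Cover-up at t=-7: Q = 1/(-7 - 5) = -1/12. Comparing t² coeff: P = -R = -1/144
Result: (-1/144)/(t + 7) - (1/12)/(t + 7)² + (1/144)/(t - 5)


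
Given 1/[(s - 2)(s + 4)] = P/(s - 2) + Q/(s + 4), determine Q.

Cover-up at s = -4: Q = 1/(-4 - 2) = -1/6


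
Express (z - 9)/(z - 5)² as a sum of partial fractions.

(z - 9) = α(z - 5) + β. At z = 5: β = 1·5 - 9 = -4. Coeff of z: α = 1
Result: 1/(z - 5) - 4/(z - 5)²


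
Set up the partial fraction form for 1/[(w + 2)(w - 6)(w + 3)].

Three distinct linear factors: A/(w + 2) + B/(w - 6) + C/(w + 3)


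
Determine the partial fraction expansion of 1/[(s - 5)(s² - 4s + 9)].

Cover-up at s = 5: α = 1/(5² - 4·5 + 9) = 1/14. Then β = -α = -1/14, γ = -α·(-4 + 5) = -1/14
Result: (1/14)/(s - 5) - ((1/14)s + 1/14)/(s² - 4s + 9)


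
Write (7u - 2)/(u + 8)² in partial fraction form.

(7u - 2) = α(u + 8) + β. At u = -8: β = 7·(-8) - 2 = -58. Coeff of u: α = 7
Result: 7/(u + 8) - 58/(u + 8)²


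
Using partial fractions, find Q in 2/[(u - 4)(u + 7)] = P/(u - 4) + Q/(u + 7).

Cover-up at u = -7: Q = 2/(-7 - 4) = -2/11


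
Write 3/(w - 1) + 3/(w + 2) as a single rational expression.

Common denominator (w - 1)(w + 2). Numerator: 3(w + 2) + 3(w - 1) = (3w + 6) + (3w - 3) = 6w + 3
Result: (6w + 3)/[(w - 1)(w + 2)]


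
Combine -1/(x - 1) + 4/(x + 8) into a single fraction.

Common denominator (x - 1)(x + 8). Numerator: -1(x + 8) + 4(x - 1) = (-x - 8) + (4x - 4) = 3x - 12
Result: (3x - 12)/[(x - 1)(x + 8)]


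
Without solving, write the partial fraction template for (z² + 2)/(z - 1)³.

Repeated linear factor (power 3): A/(z - 1) + B/(z - 1)² + C/(z - 1)³


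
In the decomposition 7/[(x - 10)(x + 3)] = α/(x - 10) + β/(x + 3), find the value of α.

Cover-up at x = 10: α = 7/(10 + 3) = 7/13


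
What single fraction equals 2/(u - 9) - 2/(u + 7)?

Common denominator (u - 9)(u + 7). Numerator: 2(u + 7) - 2(u - 9) = (2u + 14) - (2u - 18) = 32
Result: (32)/[(u - 9)(u + 7)]


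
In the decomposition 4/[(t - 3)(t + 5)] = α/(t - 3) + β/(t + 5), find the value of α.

Cover-up at t = 3: α = 4/(3 + 5) = 4/8 = 1/2


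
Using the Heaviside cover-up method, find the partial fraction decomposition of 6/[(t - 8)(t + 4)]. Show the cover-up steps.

Cover (t - 8): set t=8, get P = 6/(8 + 4) = 1/2. Cover (t + 4): set t=-4, get Q = 6/(-4 - 8) = -1/2.
Result: (1/2)/(t - 8) - (1/2)/(t + 4)


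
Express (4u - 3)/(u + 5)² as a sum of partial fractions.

(4u - 3) = P(u + 5) + Q. At u = -5: Q = 4·(-5) - 3 = -23. Coeff of u: P = 4
Result: 4/(u + 5) - 23/(u + 5)²


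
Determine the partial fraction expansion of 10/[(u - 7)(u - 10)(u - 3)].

Using cover-up method: P = -5/6, Q = 10/21, R = 5/14
Result: (-5/6)/(u - 7) + (10/21)/(u - 10) + (5/14)/(u - 3)


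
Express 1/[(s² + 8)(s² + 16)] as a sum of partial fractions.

Coefficient matching gives A = C = 0, B = 1/(16-8) = 1/8, D = -B = -1/8
Result: (1/8)/(s² + 8) - (1/8)/(s² + 16)


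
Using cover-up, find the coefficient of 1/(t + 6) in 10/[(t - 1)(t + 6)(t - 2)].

Cover (t + 6), set t=-6: 10/[(-6 - 1)(-6 - 2)] = 5/28


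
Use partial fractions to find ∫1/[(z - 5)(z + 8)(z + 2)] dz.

Cover-up: P = 1/91, Q = 1/78, R = -1/42. Decomposition: (1/91)/(z - 5) + (1/78)/(z + 8) - (1/42)/(z + 2). Integrate each term: (1/91) ln|(z - 5)| + (1/78) ln|(z + 8)| - (1/42) ln|(z + 2)| + C


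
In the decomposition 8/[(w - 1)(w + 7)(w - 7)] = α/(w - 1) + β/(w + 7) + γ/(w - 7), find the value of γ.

Cover-up at w = 7: γ = 8/[(7 - 1)(7 + 7)] = 8/[(6)(14)] = 8/84 = 2/21


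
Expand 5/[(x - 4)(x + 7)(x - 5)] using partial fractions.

Using cover-up method: A = -5/11, B = 5/132, C = 5/12
Result: (-5/11)/(x - 4) + (5/132)/(x + 7) + (5/12)/(x - 5)


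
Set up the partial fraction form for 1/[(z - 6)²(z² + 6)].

Repeated linear + quadratic: A/(z - 6) + B/(z - 6)² + (Cz + D)/(z² + 6)


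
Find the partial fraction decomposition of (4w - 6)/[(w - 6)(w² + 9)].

At w=6: α = (4·6 - 6)/(6² + 9) = 2/5. β = -α = -2/5, γ = 4 - 6·α = 8/5
Result: (2/5)/(w - 6) - ((2/5)w - 8/5)/(w² + 9)


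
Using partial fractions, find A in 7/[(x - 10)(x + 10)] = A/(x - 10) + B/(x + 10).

Cover-up at x = 10: A = 7/(10 + 10) = 7/20


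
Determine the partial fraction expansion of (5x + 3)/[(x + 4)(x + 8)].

At x=-4: A = (5·(-4) + 3)/(-4 + 8) = -17/4. At x=-8: B = (5·(-8) + 3)/(-8 + 4) = 37/4
Result: (-17/4)/(x + 4) + (37/4)/(x + 8)


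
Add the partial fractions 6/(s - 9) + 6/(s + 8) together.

Common denominator (s - 9)(s + 8). Numerator: 6(s + 8) + 6(s - 9) = (6s + 48) + (6s - 54) = 12s - 6
Result: (12s - 6)/[(s - 9)(s + 8)]


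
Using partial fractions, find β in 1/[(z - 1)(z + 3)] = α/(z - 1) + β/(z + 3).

Cover-up at z = -3: β = 1/(-3 - 1) = -1/4


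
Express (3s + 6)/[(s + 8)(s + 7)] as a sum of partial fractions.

At s=-8: P = (3·(-8) + 6)/(-8 + 7) = 18. At s=-7: Q = (3·(-7) + 6)/(-7 + 8) = -15
Result: 18/(s + 8) - 15/(s + 7)


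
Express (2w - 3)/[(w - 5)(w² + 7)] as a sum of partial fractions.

At w=5: A = (2·5 - 3)/(5² + 7) = 7/32. B = -A = -7/32, C = 2 - 5·A = 29/32
Result: (7/32)/(w - 5) - ((7/32)w - 29/32)/(w² + 7)


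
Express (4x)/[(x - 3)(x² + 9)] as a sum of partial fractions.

At x=3: α = (4·3 + 0)/(3² + 9) = 2/3. β = -α = -2/3, γ = 4 - 3·α = 2
Result: (2/3)/(x - 3) - ((2/3)x - 2)/(x² + 9)


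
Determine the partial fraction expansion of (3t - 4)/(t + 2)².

(3t - 4) = A(t + 2) + B. At t = -2: B = 3·(-2) - 4 = -10. Coeff of t: A = 3
Result: 3/(t + 2) - 10/(t + 2)²


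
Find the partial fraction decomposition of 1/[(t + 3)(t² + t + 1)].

Cover-up at t = -3: P = 1/((-3)² + 1·(-3) + 1) = 1/7. Then Q = -P = -1/7, R = -P·(1 - 3) = 2/7
Result: (1/7)/(t + 3) - ((1/7)t - 2/7)/(t² + t + 1)


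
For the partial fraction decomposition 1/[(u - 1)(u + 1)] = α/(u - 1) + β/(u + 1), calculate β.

Cover-up at u = -1: β = 1/(-1 - 1) = -1/2


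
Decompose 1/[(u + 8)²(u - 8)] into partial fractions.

Cover-up at u=8: γ = 1/(8 + 8)² = 1/256. Cover-up at u=-8: β = 1/(-8 - 8) = -1/16. Comparing u² coeff: α = -γ = -1/256
Result: (-1/256)/(u + 8) - (1/16)/(u + 8)² + (1/256)/(u - 8)


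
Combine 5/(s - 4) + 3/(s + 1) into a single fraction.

Common denominator (s - 4)(s + 1). Numerator: 5(s + 1) + 3(s - 4) = (5s + 5) + (3s - 12) = 8s - 7
Result: (8s - 7)/[(s - 4)(s + 1)]


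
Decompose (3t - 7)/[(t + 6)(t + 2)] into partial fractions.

At t=-6: α = (3·(-6) - 7)/(-6 + 2) = 25/4. At t=-2: β = (3·(-2) - 7)/(-2 + 6) = -13/4
Result: (25/4)/(t + 6) - (13/4)/(t + 2)


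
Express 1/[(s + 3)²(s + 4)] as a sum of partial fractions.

Cover-up at s=-4: C = 1/(-4 + 3)² = 1. Cover-up at s=-3: B = 1/(-3 + 4) = 1. Comparing s² coeff: A = -C = -1
Result: -1/(s + 3) + 1/(s + 3)² + 1/(s + 4)


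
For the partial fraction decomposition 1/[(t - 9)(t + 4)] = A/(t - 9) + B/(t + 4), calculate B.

Cover-up at t = -4: B = 1/(-4 - 9) = -1/13


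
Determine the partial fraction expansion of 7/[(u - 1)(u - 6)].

7/(u - 1)(u - 6) = P/(u - 1) + Q/(u - 6). P = 7/(1 - 6) = -7/5, Q = 7/(6 - 1) = 7/5
Result: (-7/5)/(u - 1) + (7/5)/(u - 6)


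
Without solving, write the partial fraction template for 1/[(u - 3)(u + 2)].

Distinct linear factors: α/(u - 3) + β/(u + 2)


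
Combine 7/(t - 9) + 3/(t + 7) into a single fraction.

Common denominator (t - 9)(t + 7). Numerator: 7(t + 7) + 3(t - 9) = (7t + 49) + (3t - 27) = 10t + 22
Result: (10t + 22)/[(t - 9)(t + 7)]


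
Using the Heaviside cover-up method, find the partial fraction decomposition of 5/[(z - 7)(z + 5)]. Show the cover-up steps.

Cover (z - 7): set z=7, get α = 5/(7 + 5) = 5/12. Cover (z + 5): set z=-5, get β = 5/(-5 - 7) = -5/12.
Result: (5/12)/(z - 7) - (5/12)/(z + 5)


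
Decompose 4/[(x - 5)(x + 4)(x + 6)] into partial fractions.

Using cover-up method: A = 4/99, B = -2/9, C = 2/11
Result: (4/99)/(x - 5) - (2/9)/(x + 4) + (2/11)/(x + 6)


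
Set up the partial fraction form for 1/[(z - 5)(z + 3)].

Distinct linear factors: P/(z - 5) + Q/(z + 3)


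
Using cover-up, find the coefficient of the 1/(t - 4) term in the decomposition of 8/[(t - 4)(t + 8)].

Cover (t - 4), set t=4: 8/((t + 8) at t=4) = 8/(12) = 2/3


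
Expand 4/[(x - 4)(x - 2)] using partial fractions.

4/(x - 4)(x - 2) = P/(x - 4) + Q/(x - 2). P = 4/(4 - 2) = 2, Q = 4/(2 - 4) = -2
Result: 2/(x - 4) - 2/(x - 2)


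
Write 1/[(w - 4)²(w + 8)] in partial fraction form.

Cover-up at w=-8: R = 1/(-8 - 4)² = 1/144. Cover-up at w=4: Q = 1/(4 + 8) = 1/12. Comparing w² coeff: P = -R = -1/144
Result: (-1/144)/(w - 4) + (1/12)/(w - 4)² + (1/144)/(w + 8)


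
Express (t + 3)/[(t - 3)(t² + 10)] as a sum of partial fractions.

At t=3: A = (1·3 + 3)/(3² + 10) = 6/19. B = -A = -6/19, C = 1 - 3·A = 1/19
Result: (6/19)/(t - 3) - ((6/19)t - 1/19)/(t² + 10)


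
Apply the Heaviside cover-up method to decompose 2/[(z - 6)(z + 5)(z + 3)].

Cover (z - 6), z=6: A = 2/[(6 + 5)(6 + 3)] = 2/99. Cover (z + 5), z=-5: B = 2/[(-5 - 6)(-5 + 3)] = 1/11. Cover (z + 3), z=-3: C = 2/[(-3 - 6)(-3 + 5)] = -1/9.
Result: (2/99)/(z - 6) + (1/11)/(z + 5) - (1/9)/(z + 3)


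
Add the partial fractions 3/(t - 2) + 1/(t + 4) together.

Common denominator (t - 2)(t + 4). Numerator: 3(t + 4) + 1(t - 2) = (3t + 12) + (t - 2) = 4t + 10
Result: (4t + 10)/[(t - 2)(t + 4)]


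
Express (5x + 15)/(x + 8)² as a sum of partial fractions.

(5x + 15) = P(x + 8) + Q. At x = -8: Q = 5·(-8) + 15 = -25. Coeff of x: P = 5
Result: 5/(x + 8) - 25/(x + 8)²


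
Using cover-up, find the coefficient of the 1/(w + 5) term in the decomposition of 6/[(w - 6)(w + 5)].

Cover (w + 5), set w=-5: 6/((w - 6) at w=-5) = 6/(-11) = -6/11


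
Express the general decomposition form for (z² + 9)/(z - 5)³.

Repeated linear factor (power 3): A/(z - 5) + B/(z - 5)² + C/(z - 5)³


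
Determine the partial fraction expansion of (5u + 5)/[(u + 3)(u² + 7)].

At u=-3: P = (5·(-3) + 5)/((-3)² + 7) = -5/8. Q = -P = 5/8, R = 5 - (-3)·P = 25/8
Result: (-5/8)/(u + 3) + ((5/8)u + 25/8)/(u² + 7)


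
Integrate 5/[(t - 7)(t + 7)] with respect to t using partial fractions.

Decompose: 5/[(t - 7)(t + 7)] = (5/14)/(t - 7) - (5/14)/(t + 7). Integrate each term: (5/14) ln|(t - 7)| - (5/14) ln|(t + 7)| + C


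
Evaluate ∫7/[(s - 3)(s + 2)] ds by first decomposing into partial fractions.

Decompose: 7/[(s - 3)(s + 2)] = (7/5)/(s - 3) - (7/5)/(s + 2). Integrate each term: (7/5) ln|(s - 3)| - (7/5) ln|(s + 2)| + C


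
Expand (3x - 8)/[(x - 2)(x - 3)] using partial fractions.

At x=2: α = (3·2 - 8)/(2 - 3) = 2. At x=3: β = (3·3 - 8)/(3 - 2) = 1
Result: 2/(x - 2) + 1/(x - 3)


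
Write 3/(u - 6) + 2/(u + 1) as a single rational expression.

Common denominator (u - 6)(u + 1). Numerator: 3(u + 1) + 2(u - 6) = (3u + 3) + (2u - 12) = 5u - 9
Result: (5u - 9)/[(u - 6)(u + 1)]


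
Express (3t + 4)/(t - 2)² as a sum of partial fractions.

(3t + 4) = α(t - 2) + β. At t = 2: β = 3·2 + 4 = 10. Coeff of t: α = 3
Result: 3/(t - 2) + 10/(t - 2)²


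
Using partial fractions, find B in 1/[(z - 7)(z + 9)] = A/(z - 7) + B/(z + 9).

Cover-up at z = -9: B = 1/(-9 - 7) = -1/16


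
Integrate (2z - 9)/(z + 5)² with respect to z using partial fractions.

Decompose: P = 2, Q = 2·(-5) - 9 = -19, so (2z - 9)/(z + 5)² = 2/(z + 5) - 19/(z + 5)². Integrate: ∫ P/(z + 5) dz = 2 ln|(z + 5)|; ∫ Q/(z + 5)² dz = 19/(z + 5). Sum: 2 ln|(z + 5)| + 19/(z + 5) + C


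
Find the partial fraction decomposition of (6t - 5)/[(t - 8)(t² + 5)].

At t=8: P = (6·8 - 5)/(8² + 5) = 43/69. Q = -P = -43/69, R = 6 - 8·P = 70/69
Result: (43/69)/(t - 8) - ((43/69)t - 70/69)/(t² + 5)


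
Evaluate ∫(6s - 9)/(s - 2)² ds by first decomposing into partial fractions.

Decompose: A = 6, B = 6·2 - 9 = 3, so (6s - 9)/(s - 2)² = 6/(s - 2) + 3/(s - 2)². Integrate: ∫ A/(s - 2) ds = 6 ln|(s - 2)|; ∫ B/(s - 2)² ds = -3/(s - 2). Sum: 6 ln|(s - 2)| - 3/(s - 2) + C


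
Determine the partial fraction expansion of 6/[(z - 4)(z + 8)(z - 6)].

Using cover-up method: P = -1/4, Q = 1/28, R = 3/14
Result: (-1/4)/(z - 4) + (1/28)/(z + 8) + (3/14)/(z - 6)


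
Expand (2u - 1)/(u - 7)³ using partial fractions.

(2u - 1) = A(u - 7)² + B(u - 7) + C. At u = 7: C = 2·7 - 1 = 13. Coefficients: A = 0, B = 2
Result: 2/(u - 7)² + 13/(u - 7)³


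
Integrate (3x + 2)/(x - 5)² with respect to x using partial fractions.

Decompose: α = 3, β = 3·5 + 2 = 17, so (3x + 2)/(x - 5)² = 3/(x - 5) + 17/(x - 5)². Integrate: ∫ α/(x - 5) dx = 3 ln|(x - 5)|; ∫ β/(x - 5)² dx = -17/(x - 5). Sum: 3 ln|(x - 5)| - 17/(x - 5) + C


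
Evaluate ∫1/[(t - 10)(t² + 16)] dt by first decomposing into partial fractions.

Cover-up at t=10: A = 1/(10²+16) = 1/116. Coeff matching: B = -1/116, C = -5/58. Decomposition: (1/116)/(t - 10) - ((1/116)t + 5/58)/(t² + 16). Integrate: linear → ln, quadratic → (1/2)ln + arctan: (1/116) ln|(t - 10)| - (1/232) ln(t² + 16) - (5/232) arctan(t/4) + C


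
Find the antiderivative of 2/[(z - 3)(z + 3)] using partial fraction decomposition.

Decompose: 2/[(z - 3)(z + 3)] = (1/3)/(z - 3) - (1/3)/(z + 3). Integrate each term: (1/3) ln|(z - 3)| - (1/3) ln|(z + 3)| + C


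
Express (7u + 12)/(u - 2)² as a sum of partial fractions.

(7u + 12) = P(u - 2) + Q. At u = 2: Q = 7·2 + 12 = 26. Coeff of u: P = 7
Result: 7/(u - 2) + 26/(u - 2)²


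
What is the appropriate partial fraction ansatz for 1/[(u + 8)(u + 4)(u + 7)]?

Three distinct linear factors: P/(u + 8) + Q/(u + 4) + R/(u + 7)


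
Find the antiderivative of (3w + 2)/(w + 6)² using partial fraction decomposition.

Decompose: A = 3, B = 3·(-6) + 2 = -16, so (3w + 2)/(w + 6)² = 3/(w + 6) - 16/(w + 6)². Integrate: ∫ A/(w + 6) dw = 3 ln|(w + 6)|; ∫ B/(w + 6)² dw = 16/(w + 6). Sum: 3 ln|(w + 6)| + 16/(w + 6) + C


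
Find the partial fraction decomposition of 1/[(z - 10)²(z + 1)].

Cover-up at z=-1: γ = 1/(-1 - 10)² = 1/121. Cover-up at z=10: β = 1/(10 + 1) = 1/11. Comparing z² coeff: α = -γ = -1/121
Result: (-1/121)/(z - 10) + (1/11)/(z - 10)² + (1/121)/(z + 1)


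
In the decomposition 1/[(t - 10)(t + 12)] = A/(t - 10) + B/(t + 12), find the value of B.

Cover-up at t = -12: B = 1/(-12 - 10) = -1/22


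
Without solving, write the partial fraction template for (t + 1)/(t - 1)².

Repeated linear factor: A/(t - 1) + B/(t - 1)²


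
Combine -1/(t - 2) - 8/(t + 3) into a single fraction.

Common denominator (t - 2)(t + 3). Numerator: -1(t + 3) - 8(t - 2) = (-t - 3) - (8t - 16) = -9t + 13
Result: (-9t + 13)/[(t - 2)(t + 3)]


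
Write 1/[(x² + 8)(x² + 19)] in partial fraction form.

Coefficient matching gives P = R = 0, Q = 1/(19-8) = 1/11, S = -Q = -1/11
Result: (1/11)/(x² + 8) - (1/11)/(x² + 19)


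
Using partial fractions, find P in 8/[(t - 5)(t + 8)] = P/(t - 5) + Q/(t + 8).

Cover-up at t = 5: P = 8/(5 + 8) = 8/13


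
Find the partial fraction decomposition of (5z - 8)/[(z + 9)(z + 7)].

At z=-9: P = (5·(-9) - 8)/(-9 + 7) = 53/2. At z=-7: Q = (5·(-7) - 8)/(-7 + 9) = -43/2
Result: (53/2)/(z + 9) - (43/2)/(z + 7)


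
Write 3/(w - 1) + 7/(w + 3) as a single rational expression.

Common denominator (w - 1)(w + 3). Numerator: 3(w + 3) + 7(w - 1) = (3w + 9) + (7w - 7) = 10w + 2
Result: (10w + 2)/[(w - 1)(w + 3)]


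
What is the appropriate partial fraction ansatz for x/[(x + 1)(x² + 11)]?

Linear + irreducible quadratic: α/(x + 1) + (βx + γ)/(x² + 11)


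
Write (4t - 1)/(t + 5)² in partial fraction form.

(4t - 1) = α(t + 5) + β. At t = -5: β = 4·(-5) - 1 = -21. Coeff of t: α = 4
Result: 4/(t + 5) - 21/(t + 5)²


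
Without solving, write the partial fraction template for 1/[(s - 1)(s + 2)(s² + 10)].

Two linear + quadratic: A/(s - 1) + B/(s + 2) + (Cs + D)/(s² + 10)


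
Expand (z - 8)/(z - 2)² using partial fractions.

(z - 8) = P(z - 2) + Q. At z = 2: Q = 1·2 - 8 = -6. Coeff of z: P = 1
Result: 1/(z - 2) - 6/(z - 2)²


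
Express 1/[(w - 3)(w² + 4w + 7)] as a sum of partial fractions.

Cover-up at w = 3: P = 1/(3² + 4·3 + 7) = 1/28. Then Q = -P = -1/28, R = -P·(4 + 3) = -1/4
Result: (1/28)/(w - 3) - ((1/28)w + 1/4)/(w² + 4w + 7)


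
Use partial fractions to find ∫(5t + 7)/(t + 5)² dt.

Decompose: α = 5, β = 5·(-5) + 7 = -18, so (5t + 7)/(t + 5)² = 5/(t + 5) - 18/(t + 5)². Integrate: ∫ α/(t + 5) dt = 5 ln|(t + 5)|; ∫ β/(t + 5)² dt = 18/(t + 5). Sum: 5 ln|(t + 5)| + 18/(t + 5) + C


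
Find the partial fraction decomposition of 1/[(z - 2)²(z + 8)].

Cover-up at z=-8: γ = 1/(-8 - 2)² = 1/100. Cover-up at z=2: β = 1/(2 + 8) = 1/10. Comparing z² coeff: α = -γ = -1/100
Result: (-1/100)/(z - 2) + (1/10)/(z - 2)² + (1/100)/(z + 8)


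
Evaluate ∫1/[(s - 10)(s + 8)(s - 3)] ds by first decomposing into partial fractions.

Cover-up: α = 1/126, β = 1/198, γ = -1/77. Decomposition: (1/126)/(s - 10) + (1/198)/(s + 8) - (1/77)/(s - 3). Integrate each term: (1/126) ln|(s - 10)| + (1/198) ln|(s + 8)| - (1/77) ln|(s - 3)| + C


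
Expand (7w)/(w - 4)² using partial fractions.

(7w) = P(w - 4) + Q. At w = 4: Q = 7·4 + 0 = 28. Coeff of w: P = 7
Result: 7/(w - 4) + 28/(w - 4)²


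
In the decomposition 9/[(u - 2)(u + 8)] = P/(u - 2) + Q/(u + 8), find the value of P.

Cover-up at u = 2: P = 9/(2 + 8) = 9/10


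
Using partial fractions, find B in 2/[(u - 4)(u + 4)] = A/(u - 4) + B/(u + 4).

Cover-up at u = -4: B = 2/(-4 - 4) = -2/8 = -1/4


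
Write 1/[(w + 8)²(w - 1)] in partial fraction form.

Cover-up at w=1: γ = 1/(1 + 8)² = 1/81. Cover-up at w=-8: β = 1/(-8 - 1) = -1/9. Comparing w² coeff: α = -γ = -1/81
Result: (-1/81)/(w + 8) - (1/9)/(w + 8)² + (1/81)/(w - 1)


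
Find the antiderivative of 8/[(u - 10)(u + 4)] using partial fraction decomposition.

Decompose: 8/[(u - 10)(u + 4)] = (4/7)/(u - 10) - (4/7)/(u + 4). Integrate each term: (4/7) ln|(u - 10)| - (4/7) ln|(u + 4)| + C


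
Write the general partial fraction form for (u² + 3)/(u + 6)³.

Repeated linear factor (power 3): α/(u + 6) + β/(u + 6)² + γ/(u + 6)³


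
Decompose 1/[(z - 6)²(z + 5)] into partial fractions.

Cover-up at z=-5: R = 1/(-5 - 6)² = 1/121. Cover-up at z=6: Q = 1/(6 + 5) = 1/11. Comparing z² coeff: P = -R = -1/121
Result: (-1/121)/(z - 6) + (1/11)/(z - 6)² + (1/121)/(z + 5)


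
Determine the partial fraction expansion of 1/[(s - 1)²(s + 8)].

Cover-up at s=-8: C = 1/(-8 - 1)² = 1/81. Cover-up at s=1: B = 1/(1 + 8) = 1/9. Comparing s² coeff: A = -C = -1/81
Result: (-1/81)/(s - 1) + (1/9)/(s - 1)² + (1/81)/(s + 8)


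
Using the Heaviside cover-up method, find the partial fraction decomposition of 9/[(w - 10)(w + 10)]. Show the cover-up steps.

Cover (w - 10): set w=10, get A = 9/(10 + 10) = 9/20. Cover (w + 10): set w=-10, get B = 9/(-10 - 10) = -9/20.
Result: (9/20)/(w - 10) - (9/20)/(w + 10)


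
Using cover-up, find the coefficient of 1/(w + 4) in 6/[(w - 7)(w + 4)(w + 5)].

Cover (w + 4), set w=-4: 6/[(-4 - 7)(-4 + 5)] = -6/11


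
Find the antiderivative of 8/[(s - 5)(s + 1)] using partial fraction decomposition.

Decompose: 8/[(s - 5)(s + 1)] = (4/3)/(s - 5) - (4/3)/(s + 1). Integrate each term: (4/3) ln|(s - 5)| - (4/3) ln|(s + 1)| + C


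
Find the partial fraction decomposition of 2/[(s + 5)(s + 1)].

2/(s + 5)(s + 1) = P/(s + 5) + Q/(s + 1). P = 2/(-5 + 1) = -1/2, Q = 2/(-1 + 5) = 1/2
Result: (-1/2)/(s + 5) + (1/2)/(s + 1)


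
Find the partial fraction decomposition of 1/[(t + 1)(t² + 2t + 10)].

Cover-up at t = -1: A = 1/((-1)² + 2·(-1) + 10) = 1/9. Then B = -A = -1/9, C = -A·(2 - 1) = -1/9
Result: (1/9)/(t + 1) - ((1/9)t + 1/9)/(t² + 2t + 10)


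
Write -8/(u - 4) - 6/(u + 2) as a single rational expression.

Common denominator (u - 4)(u + 2). Numerator: -8(u + 2) - 6(u - 4) = (-8u - 16) - (6u - 24) = -14u + 8
Result: (-14u + 8)/[(u - 4)(u + 2)]


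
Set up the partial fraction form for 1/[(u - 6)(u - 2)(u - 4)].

Three distinct linear factors: P/(u - 6) + Q/(u - 2) + R/(u - 4)


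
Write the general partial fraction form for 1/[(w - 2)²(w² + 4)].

Repeated linear + quadratic: A/(w - 2) + B/(w - 2)² + (Cw + D)/(w² + 4)


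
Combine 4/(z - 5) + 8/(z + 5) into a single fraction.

Common denominator (z - 5)(z + 5). Numerator: 4(z + 5) + 8(z - 5) = (4z + 20) + (8z - 40) = 12z - 20
Result: (12z - 20)/[(z - 5)(z + 5)]


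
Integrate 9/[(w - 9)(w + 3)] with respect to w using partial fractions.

Decompose: 9/[(w - 9)(w + 3)] = (3/4)/(w - 9) - (3/4)/(w + 3). Integrate each term: (3/4) ln|(w - 9)| - (3/4) ln|(w + 3)| + C


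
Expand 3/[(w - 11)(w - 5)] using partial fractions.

3/(w - 11)(w - 5) = P/(w - 11) + Q/(w - 5). P = 3/(11 - 5) = 1/2, Q = 3/(5 - 11) = -1/2
Result: (1/2)/(w - 11) - (1/2)/(w - 5)


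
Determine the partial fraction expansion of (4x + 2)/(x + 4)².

(4x + 2) = A(x + 4) + B. At x = -4: B = 4·(-4) + 2 = -14. Coeff of x: A = 4
Result: 4/(x + 4) - 14/(x + 4)²


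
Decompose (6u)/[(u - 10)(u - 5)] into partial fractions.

At u=10: P = (6·10 + 0)/(10 - 5) = 12. At u=5: Q = (6·5 + 0)/(5 - 10) = -6
Result: 12/(u - 10) - 6/(u - 5)


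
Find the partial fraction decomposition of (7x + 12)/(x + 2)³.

(7x + 12) = α(x + 2)² + β(x + 2) + γ. At x = -2: γ = 7·(-2) + 12 = -2. Coefficients: α = 0, β = 7
Result: 7/(x + 2)² - 2/(x + 2)³


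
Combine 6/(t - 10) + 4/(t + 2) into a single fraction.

Common denominator (t - 10)(t + 2). Numerator: 6(t + 2) + 4(t - 10) = (6t + 12) + (4t - 40) = 10t - 28
Result: (10t - 28)/[(t - 10)(t + 2)]


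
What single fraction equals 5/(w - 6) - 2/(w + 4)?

Common denominator (w - 6)(w + 4). Numerator: 5(w + 4) - 2(w - 6) = (5w + 20) - (2w - 12) = 3w + 32
Result: (3w + 32)/[(w - 6)(w + 4)]


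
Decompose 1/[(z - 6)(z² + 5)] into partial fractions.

Cover-up at z = 6: A = 1/(6² + 5) = 1/41. Then B = -A = -1/41, C = -A·(0 + 6) = -6/41
Result: (1/41)/(z - 6) - ((1/41)z + 6/41)/(z² + 5)


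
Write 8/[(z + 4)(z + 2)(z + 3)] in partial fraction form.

Using cover-up method: P = 4, Q = 4, R = -8
Result: 4/(z + 4) + 4/(z + 2) - 8/(z + 3)


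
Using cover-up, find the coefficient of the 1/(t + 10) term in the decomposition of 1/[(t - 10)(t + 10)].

Cover (t + 10), set t=-10: 1/((t - 10) at t=-10) = 1/(-20) = -1/20


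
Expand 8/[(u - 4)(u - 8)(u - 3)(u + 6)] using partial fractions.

Using Heaviside cover-up: (-1/5)/(u - 4) + (1/35)/(u - 8) + (8/45)/(u - 3) - (2/315)/(u + 6)


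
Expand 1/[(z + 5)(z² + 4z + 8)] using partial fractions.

Cover-up at z = -5: P = 1/((-5)² + 4·(-5) + 8) = 1/13. Then Q = -P = -1/13, R = -P·(4 - 5) = 1/13
Result: (1/13)/(z + 5) - ((1/13)z - 1/13)/(z² + 4z + 8)


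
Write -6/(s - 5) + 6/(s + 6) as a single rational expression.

Common denominator (s - 5)(s + 6). Numerator: -6(s + 6) + 6(s - 5) = (-6s - 36) + (6s - 30) = -66
Result: (-66)/[(s - 5)(s + 6)]


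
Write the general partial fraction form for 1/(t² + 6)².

Repeated quadratic factor: (αt + β)/(t² + 6) + (γt + δ)/(t² + 6)²


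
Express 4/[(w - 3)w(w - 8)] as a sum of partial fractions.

Using cover-up method: α = -4/15, β = 1/6, γ = 1/10
Result: (-4/15)/(w - 3) + (1/6)/w + (1/10)/(w - 8)


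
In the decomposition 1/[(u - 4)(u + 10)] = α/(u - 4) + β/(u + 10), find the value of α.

Cover-up at u = 4: α = 1/(4 + 10) = 1/14


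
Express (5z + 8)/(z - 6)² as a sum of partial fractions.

(5z + 8) = A(z - 6) + B. At z = 6: B = 5·6 + 8 = 38. Coeff of z: A = 5
Result: 5/(z - 6) + 38/(z - 6)²


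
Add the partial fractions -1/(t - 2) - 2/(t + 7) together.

Common denominator (t - 2)(t + 7). Numerator: -1(t + 7) - 2(t - 2) = (-t - 7) - (2t - 4) = -3t - 3
Result: (-3t - 3)/[(t - 2)(t + 7)]


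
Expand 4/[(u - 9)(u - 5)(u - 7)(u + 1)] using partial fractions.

Using Heaviside cover-up: (1/20)/(u - 9) + (1/12)/(u - 5) - (1/8)/(u - 7) - (1/120)/(u + 1)


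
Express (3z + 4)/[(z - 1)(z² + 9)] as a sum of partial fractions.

At z=1: A = (3·1 + 4)/(1² + 9) = 7/10. B = -A = -7/10, C = 3 - 1·A = 23/10
Result: (7/10)/(z - 1) - ((7/10)z - 23/10)/(z² + 9)


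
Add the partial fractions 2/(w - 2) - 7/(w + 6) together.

Common denominator (w - 2)(w + 6). Numerator: 2(w + 6) - 7(w - 2) = (2w + 12) - (7w - 14) = -5w + 26
Result: (-5w + 26)/[(w - 2)(w + 6)]


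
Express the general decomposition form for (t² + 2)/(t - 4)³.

Repeated linear factor (power 3): P/(t - 4) + Q/(t - 4)² + R/(t - 4)³


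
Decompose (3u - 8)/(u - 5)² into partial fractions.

(3u - 8) = P(u - 5) + Q. At u = 5: Q = 3·5 - 8 = 7. Coeff of u: P = 3
Result: 3/(u - 5) + 7/(u - 5)²


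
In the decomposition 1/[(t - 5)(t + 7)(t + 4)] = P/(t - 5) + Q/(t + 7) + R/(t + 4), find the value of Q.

Cover-up at t = -7: Q = 1/[(-7 - 5)(-7 + 4)] = 1/[(-12)(-3)] = 1/36


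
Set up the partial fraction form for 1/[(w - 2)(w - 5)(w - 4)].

Three distinct linear factors: α/(w - 2) + β/(w - 5) + γ/(w - 4)


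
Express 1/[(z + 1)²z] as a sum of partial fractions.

Cover-up at z=0: R = 1/(0 + 1)² = 1. Cover-up at z=-1: Q = 1/(-1 - 0) = -1. Comparing z² coeff: P = -R = -1
Result: -1/(z + 1) - 1/(z + 1)² + 1/z


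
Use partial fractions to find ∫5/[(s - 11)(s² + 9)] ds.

Cover-up at s=11: α = 5/(11²+9) = 1/26. Coeff matching: β = -1/26, γ = -11/26. Decomposition: (1/26)/(s - 11) - ((1/26)s + 11/26)/(s² + 9). Integrate: linear → ln, quadratic → (1/2)ln + arctan: (1/26) ln|(s - 11)| - (1/52) ln(s² + 9) - (11/78) arctan(s/3) + C


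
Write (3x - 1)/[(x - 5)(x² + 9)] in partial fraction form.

At x=5: α = (3·5 - 1)/(5² + 9) = 7/17. β = -α = -7/17, γ = 3 - 5·α = 16/17
Result: (7/17)/(x - 5) - ((7/17)x - 16/17)/(x² + 9)


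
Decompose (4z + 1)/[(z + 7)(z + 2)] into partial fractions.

At z=-7: P = (4·(-7) + 1)/(-7 + 2) = 27/5. At z=-2: Q = (4·(-2) + 1)/(-2 + 7) = -7/5
Result: (27/5)/(z + 7) - (7/5)/(z + 2)


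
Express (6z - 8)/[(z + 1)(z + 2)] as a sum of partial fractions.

At z=-1: A = (6·(-1) - 8)/(-1 + 2) = -14. At z=-2: B = (6·(-2) - 8)/(-2 + 1) = 20
Result: -14/(z + 1) + 20/(z + 2)


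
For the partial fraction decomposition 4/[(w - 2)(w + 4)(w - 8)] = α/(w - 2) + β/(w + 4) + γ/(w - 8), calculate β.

Cover-up at w = -4: β = 4/[(-4 - 2)(-4 - 8)] = 4/[(-6)(-12)] = 4/72 = 1/18


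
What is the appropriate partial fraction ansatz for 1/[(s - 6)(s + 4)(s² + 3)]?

Two linear + quadratic: α/(s - 6) + β/(s + 4) + (γs + δ)/(s² + 3)


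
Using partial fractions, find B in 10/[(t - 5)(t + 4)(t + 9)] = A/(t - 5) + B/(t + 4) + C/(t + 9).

Cover-up at t = -4: B = 10/[(-4 - 5)(-4 + 9)] = 10/[(-9)(5)] = -10/45 = -2/9


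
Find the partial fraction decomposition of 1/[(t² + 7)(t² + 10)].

Coefficient matching gives A = C = 0, B = 1/(10-7) = 1/3, D = -B = -1/3
Result: (1/3)/(t² + 7) - (1/3)/(t² + 10)


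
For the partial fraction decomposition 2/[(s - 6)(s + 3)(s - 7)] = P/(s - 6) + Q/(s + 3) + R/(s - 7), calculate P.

Cover-up at s = 6: P = 2/[(6 + 3)(6 - 7)] = 2/[(9)(-1)] = -2/9


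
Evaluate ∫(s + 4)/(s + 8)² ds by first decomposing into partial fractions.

Decompose: A = 1, B = 1·(-8) + 4 = -4, so (s + 4)/(s + 8)² = 1/(s + 8) - 4/(s + 8)². Integrate: ∫ A/(s + 8) ds = ln|(s + 8)|; ∫ B/(s + 8)² ds = 4/(s + 8). Sum: ln|(s + 8)| + 4/(s + 8) + C


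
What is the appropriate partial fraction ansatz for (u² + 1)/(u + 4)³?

Repeated linear factor (power 3): α/(u + 4) + β/(u + 4)² + γ/(u + 4)³


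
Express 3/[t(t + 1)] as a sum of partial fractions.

3/t(t + 1) = P/t + Q/(t + 1). P = 3/(0 + 1) = 3, Q = 3/(-1 - 0) = -3
Result: 3/t - 3/(t + 1)


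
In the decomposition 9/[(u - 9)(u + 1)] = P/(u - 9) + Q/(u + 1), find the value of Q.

Cover-up at u = -1: Q = 9/(-1 - 9) = -9/10


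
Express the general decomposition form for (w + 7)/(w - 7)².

Repeated linear factor: A/(w - 7) + B/(w - 7)²


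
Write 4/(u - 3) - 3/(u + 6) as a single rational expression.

Common denominator (u - 3)(u + 6). Numerator: 4(u + 6) - 3(u - 3) = (4u + 24) - (3u - 9) = u + 33
Result: (u + 33)/[(u - 3)(u + 6)]


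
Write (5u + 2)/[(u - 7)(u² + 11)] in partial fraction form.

At u=7: P = (5·7 + 2)/(7² + 11) = 37/60. Q = -P = -37/60, R = 5 - 7·P = 41/60
Result: (37/60)/(u - 7) - ((37/60)u - 41/60)/(u² + 11)


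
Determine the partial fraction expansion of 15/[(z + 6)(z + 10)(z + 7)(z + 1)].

Using Heaviside cover-up: (-3/4)/(z + 6) - (5/36)/(z + 10) + (5/6)/(z + 7) + (1/18)/(z + 1)


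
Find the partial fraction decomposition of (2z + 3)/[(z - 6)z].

At z=6: P = (2·6 + 3)/(6 - 0) = 5/2. At z=0: Q = (2·0 + 3)/(0 - 6) = -1/2
Result: (5/2)/(z - 6) - (1/2)/z


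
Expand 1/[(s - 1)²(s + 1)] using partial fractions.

Cover-up at s=-1: C = 1/(-1 - 1)² = 1/4. Cover-up at s=1: B = 1/(1 + 1) = 1/2. Comparing s² coeff: A = -C = -1/4
Result: (-1/4)/(s - 1) + (1/2)/(s - 1)² + (1/4)/(s + 1)


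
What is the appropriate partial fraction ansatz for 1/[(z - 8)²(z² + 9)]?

Repeated linear + quadratic: α/(z - 8) + β/(z - 8)² + (γz + δ)/(z² + 9)


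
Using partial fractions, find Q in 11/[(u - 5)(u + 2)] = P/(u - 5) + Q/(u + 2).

Cover-up at u = -2: Q = 11/(-2 - 5) = -11/7


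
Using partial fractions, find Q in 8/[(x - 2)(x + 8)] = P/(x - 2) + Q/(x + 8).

Cover-up at x = -8: Q = 8/(-8 - 2) = -8/10 = -4/5


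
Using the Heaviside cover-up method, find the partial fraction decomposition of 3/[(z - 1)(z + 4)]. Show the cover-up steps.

Cover (z - 1): set z=1, get α = 3/(1 + 4) = 3/5. Cover (z + 4): set z=-4, get β = 3/(-4 - 1) = -3/5.
Result: (3/5)/(z - 1) - (3/5)/(z + 4)


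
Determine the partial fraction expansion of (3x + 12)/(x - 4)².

(3x + 12) = A(x - 4) + B. At x = 4: B = 3·4 + 12 = 24. Coeff of x: A = 3
Result: 3/(x - 4) + 24/(x - 4)²


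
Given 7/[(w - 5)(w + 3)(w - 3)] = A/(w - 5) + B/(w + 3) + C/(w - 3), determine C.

Cover-up at w = 3: C = 7/[(3 - 5)(3 + 3)] = 7/[(-2)(6)] = -7/12


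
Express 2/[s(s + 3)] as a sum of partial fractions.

2/s(s + 3) = A/s + B/(s + 3). A = 2/(0 + 3) = 2/3, B = 2/(-3 - 0) = -2/3
Result: (2/3)/s - (2/3)/(s + 3)


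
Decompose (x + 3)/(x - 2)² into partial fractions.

(x + 3) = α(x - 2) + β. At x = 2: β = 1·2 + 3 = 5. Coeff of x: α = 1
Result: 1/(x - 2) + 5/(x - 2)²


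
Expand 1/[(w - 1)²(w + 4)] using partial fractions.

Cover-up at w=-4: R = 1/(-4 - 1)² = 1/25. Cover-up at w=1: Q = 1/(1 + 4) = 1/5. Comparing w² coeff: P = -R = -1/25
Result: (-1/25)/(w - 1) + (1/5)/(w - 1)² + (1/25)/(w + 4)


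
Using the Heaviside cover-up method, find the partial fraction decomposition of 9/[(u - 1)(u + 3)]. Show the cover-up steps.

Cover (u - 1): set u=1, get A = 9/(1 + 3) = 9/4. Cover (u + 3): set u=-3, get B = 9/(-3 - 1) = -9/4.
Result: (9/4)/(u - 1) - (9/4)/(u + 3)


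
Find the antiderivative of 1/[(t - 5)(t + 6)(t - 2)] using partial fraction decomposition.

Cover-up: A = 1/33, B = 1/88, C = -1/24. Decomposition: (1/33)/(t - 5) + (1/88)/(t + 6) - (1/24)/(t - 2). Integrate each term: (1/33) ln|(t - 5)| + (1/88) ln|(t + 6)| - (1/24) ln|(t - 2)| + C


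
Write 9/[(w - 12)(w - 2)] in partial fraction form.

9/(w - 12)(w - 2) = α/(w - 12) + β/(w - 2). α = 9/(12 - 2) = 9/10, β = 9/(2 - 12) = -9/10
Result: (9/10)/(w - 12) - (9/10)/(w - 2)


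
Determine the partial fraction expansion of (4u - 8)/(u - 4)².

(4u - 8) = A(u - 4) + B. At u = 4: B = 4·4 - 8 = 8. Coeff of u: A = 4
Result: 4/(u - 4) + 8/(u - 4)²


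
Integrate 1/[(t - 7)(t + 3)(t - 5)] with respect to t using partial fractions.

Cover-up: A = 1/20, B = 1/80, C = -1/16. Decomposition: (1/20)/(t - 7) + (1/80)/(t + 3) - (1/16)/(t - 5). Integrate each term: (1/20) ln|(t - 7)| + (1/80) ln|(t + 3)| - (1/16) ln|(t - 5)| + C


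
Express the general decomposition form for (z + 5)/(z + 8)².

Repeated linear factor: α/(z + 8) + β/(z + 8)²


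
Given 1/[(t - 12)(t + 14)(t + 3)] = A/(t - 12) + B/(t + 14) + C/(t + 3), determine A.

Cover-up at t = 12: A = 1/[(12 + 14)(12 + 3)] = 1/[(26)(15)] = 1/390


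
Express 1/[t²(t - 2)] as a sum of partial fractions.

Cover-up at t=2: C = 1/(2 - 0)² = 1/4. Cover-up at t=0: B = 1/(0 - 2) = -1/2. Comparing t² coeff: A = -C = -1/4
Result: (-1/4)/t - (1/2)/t² + (1/4)/(t - 2)


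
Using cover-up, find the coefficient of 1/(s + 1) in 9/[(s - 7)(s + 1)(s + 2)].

Cover (s + 1), set s=-1: 9/[(-1 - 7)(-1 + 2)] = -9/8


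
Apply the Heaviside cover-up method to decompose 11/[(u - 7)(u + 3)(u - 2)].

Cover (u - 7), u=7: α = 11/[(7 + 3)(7 - 2)] = 11/50. Cover (u + 3), u=-3: β = 11/[(-3 - 7)(-3 - 2)] = 11/50. Cover (u - 2), u=2: γ = 11/[(2 - 7)(2 + 3)] = -11/25.
Result: (11/50)/(u - 7) + (11/50)/(u + 3) - (11/25)/(u - 2)


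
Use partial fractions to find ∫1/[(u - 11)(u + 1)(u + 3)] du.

Cover-up: P = 1/168, Q = -1/24, R = 1/28. Decomposition: (1/168)/(u - 11) - (1/24)/(u + 1) + (1/28)/(u + 3). Integrate each term: (1/168) ln|(u - 11)| - (1/24) ln|(u + 1)| + (1/28) ln|(u + 3)| + C


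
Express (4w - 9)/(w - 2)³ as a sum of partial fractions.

(4w - 9) = α(w - 2)² + β(w - 2) + γ. At w = 2: γ = 4·2 - 9 = -1. Coefficients: α = 0, β = 4
Result: 4/(w - 2)² - 1/(w - 2)³


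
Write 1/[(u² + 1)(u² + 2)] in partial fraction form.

Coefficient matching gives A = C = 0, B = 1/(2-1) = 1, D = -B = -1
Result: 1/(u² + 1) - 1/(u² + 2)


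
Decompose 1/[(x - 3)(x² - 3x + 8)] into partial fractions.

Cover-up at x = 3: α = 1/(3² - 3·3 + 8) = 1/8. Then β = -α = -1/8, γ = -α·(-3 + 3) = 0
Result: (1/8)/(x - 3) - ((1/8)x)/(x² - 3x + 8)


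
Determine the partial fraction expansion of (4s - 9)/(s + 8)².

(4s - 9) = α(s + 8) + β. At s = -8: β = 4·(-8) - 9 = -41. Coeff of s: α = 4
Result: 4/(s + 8) - 41/(s + 8)²


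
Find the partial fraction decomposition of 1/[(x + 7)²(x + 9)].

Cover-up at x=-9: R = 1/(-9 + 7)² = 1/4. Cover-up at x=-7: Q = 1/(-7 + 9) = 1/2. Comparing x² coeff: P = -R = -1/4
Result: (-1/4)/(x + 7) + (1/2)/(x + 7)² + (1/4)/(x + 9)


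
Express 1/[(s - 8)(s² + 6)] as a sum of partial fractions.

Cover-up at s = 8: P = 1/(8² + 6) = 1/70. Then Q = -P = -1/70, R = -P·(0 + 8) = -4/35
Result: (1/70)/(s - 8) - ((1/70)s + 4/35)/(s² + 6)


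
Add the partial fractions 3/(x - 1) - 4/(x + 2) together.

Common denominator (x - 1)(x + 2). Numerator: 3(x + 2) - 4(x - 1) = (3x + 6) - (4x - 4) = -x + 10
Result: (-x + 10)/[(x - 1)(x + 2)]


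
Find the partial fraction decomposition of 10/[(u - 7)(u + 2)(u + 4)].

Using cover-up method: A = 10/99, B = -5/9, C = 5/11
Result: (10/99)/(u - 7) - (5/9)/(u + 2) + (5/11)/(u + 4)


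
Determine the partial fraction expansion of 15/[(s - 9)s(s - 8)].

Using cover-up method: A = 5/3, B = 5/24, C = -15/8
Result: (5/3)/(s - 9) + (5/24)/s - (15/8)/(s - 8)


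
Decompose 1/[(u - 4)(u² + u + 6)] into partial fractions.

Cover-up at u = 4: α = 1/(4² + 1·4 + 6) = 1/26. Then β = -α = -1/26, γ = -α·(1 + 4) = -5/26
Result: (1/26)/(u - 4) - ((1/26)u + 5/26)/(u² + u + 6)


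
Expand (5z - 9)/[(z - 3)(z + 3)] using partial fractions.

At z=3: P = (5·3 - 9)/(3 + 3) = 1. At z=-3: Q = (5·(-3) - 9)/(-3 - 3) = 4
Result: 1/(z - 3) + 4/(z + 3)


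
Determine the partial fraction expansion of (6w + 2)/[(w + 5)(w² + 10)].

At w=-5: α = (6·(-5) + 2)/((-5)² + 10) = -4/5. β = -α = 4/5, γ = 6 - (-5)·α = 2
Result: (-4/5)/(w + 5) + ((4/5)w + 2)/(w² + 10)


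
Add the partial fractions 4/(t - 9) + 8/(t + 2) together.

Common denominator (t - 9)(t + 2). Numerator: 4(t + 2) + 8(t - 9) = (4t + 8) + (8t - 72) = 12t - 64
Result: (12t - 64)/[(t - 9)(t + 2)]


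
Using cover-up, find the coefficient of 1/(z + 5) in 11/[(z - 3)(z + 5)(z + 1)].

Cover (z + 5), set z=-5: 11/[(-5 - 3)(-5 + 1)] = 11/32


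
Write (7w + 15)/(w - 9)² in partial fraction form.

(7w + 15) = α(w - 9) + β. At w = 9: β = 7·9 + 15 = 78. Coeff of w: α = 7
Result: 7/(w - 9) + 78/(w - 9)²


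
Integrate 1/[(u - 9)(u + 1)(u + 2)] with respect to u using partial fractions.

Cover-up: α = 1/110, β = -1/10, γ = 1/11. Decomposition: (1/110)/(u - 9) - (1/10)/(u + 1) + (1/11)/(u + 2). Integrate each term: (1/110) ln|(u - 9)| - (1/10) ln|(u + 1)| + (1/11) ln|(u + 2)| + C


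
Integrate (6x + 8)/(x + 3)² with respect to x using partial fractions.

Decompose: A = 6, B = 6·(-3) + 8 = -10, so (6x + 8)/(x + 3)² = 6/(x + 3) - 10/(x + 3)². Integrate: ∫ A/(x + 3) dx = 6 ln|(x + 3)|; ∫ B/(x + 3)² dx = 10/(x + 3). Sum: 6 ln|(x + 3)| + 10/(x + 3) + C


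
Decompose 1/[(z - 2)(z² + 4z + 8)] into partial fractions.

Cover-up at z = 2: α = 1/(2² + 4·2 + 8) = 1/20. Then β = -α = -1/20, γ = -α·(4 + 2) = -3/10
Result: (1/20)/(z - 2) - ((1/20)z + 3/10)/(z² + 4z + 8)


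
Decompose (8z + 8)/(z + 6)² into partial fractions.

(8z + 8) = A(z + 6) + B. At z = -6: B = 8·(-6) + 8 = -40. Coeff of z: A = 8
Result: 8/(z + 6) - 40/(z + 6)²


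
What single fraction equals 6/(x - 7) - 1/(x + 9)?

Common denominator (x - 7)(x + 9). Numerator: 6(x + 9) - 1(x - 7) = (6x + 54) - (x - 7) = 5x + 61
Result: (5x + 61)/[(x - 7)(x + 9)]


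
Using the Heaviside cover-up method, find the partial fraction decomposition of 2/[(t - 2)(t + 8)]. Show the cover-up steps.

Cover (t - 2): set t=2, get A = 2/(2 + 8) = 1/5. Cover (t + 8): set t=-8, get B = 2/(-8 - 2) = -1/5.
Result: (1/5)/(t - 2) - (1/5)/(t + 8)


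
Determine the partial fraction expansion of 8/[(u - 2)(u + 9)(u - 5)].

Using cover-up method: α = -8/33, β = 4/77, γ = 4/21
Result: (-8/33)/(u - 2) + (4/77)/(u + 9) + (4/21)/(u - 5)


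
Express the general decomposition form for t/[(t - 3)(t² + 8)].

Linear + irreducible quadratic: α/(t - 3) + (βt + γ)/(t² + 8)


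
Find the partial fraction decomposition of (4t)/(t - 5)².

(4t) = α(t - 5) + β. At t = 5: β = 4·5 + 0 = 20. Coeff of t: α = 4
Result: 4/(t - 5) + 20/(t - 5)²


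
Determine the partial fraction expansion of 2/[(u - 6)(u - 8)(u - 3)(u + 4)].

Using Heaviside cover-up: (-1/30)/(u - 6) + (1/60)/(u - 8) + (2/105)/(u - 3) - (1/420)/(u + 4)


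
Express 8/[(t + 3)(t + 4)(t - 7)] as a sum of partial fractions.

Using cover-up method: A = -4/5, B = 8/11, C = 4/55
Result: (-4/5)/(t + 3) + (8/11)/(t + 4) + (4/55)/(t - 7)


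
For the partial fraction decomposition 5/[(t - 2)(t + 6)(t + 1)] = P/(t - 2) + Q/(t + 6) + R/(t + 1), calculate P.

Cover-up at t = 2: P = 5/[(2 + 6)(2 + 1)] = 5/[(8)(3)] = 5/24


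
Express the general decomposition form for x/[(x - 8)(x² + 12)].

Linear + irreducible quadratic: A/(x - 8) + (Bx + C)/(x² + 12)


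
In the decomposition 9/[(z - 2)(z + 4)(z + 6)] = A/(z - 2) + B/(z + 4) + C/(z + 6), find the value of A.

Cover-up at z = 2: A = 9/[(2 + 4)(2 + 6)] = 9/[(6)(8)] = 9/48 = 3/16


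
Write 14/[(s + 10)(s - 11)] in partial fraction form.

14/(s + 10)(s - 11) = P/(s + 10) + Q/(s - 11). P = 14/(-10 - 11) = -2/3, Q = 14/(11 + 10) = 2/3
Result: (-2/3)/(s + 10) + (2/3)/(s - 11)
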